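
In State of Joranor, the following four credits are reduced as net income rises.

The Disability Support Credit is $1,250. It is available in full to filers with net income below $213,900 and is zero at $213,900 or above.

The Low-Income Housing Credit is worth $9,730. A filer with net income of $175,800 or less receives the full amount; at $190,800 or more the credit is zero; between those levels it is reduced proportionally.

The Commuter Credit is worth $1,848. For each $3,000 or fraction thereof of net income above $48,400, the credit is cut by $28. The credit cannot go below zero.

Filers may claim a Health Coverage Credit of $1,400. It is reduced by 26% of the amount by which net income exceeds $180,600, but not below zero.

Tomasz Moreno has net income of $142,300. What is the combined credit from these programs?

Disability Support Credit: $142,300 is below the $213,900 cutoff, so the full $1,250 applies.
Low-Income Housing Credit: $142,300 is at or below the $175,800 threshold, so the full $9,730 applies.
Commuter Credit: income exceeds $48,400 by $93,900, which is 32 full-or-partial $3,000 increments; reduction = 32 × $28 = $896, leaving $952.
Health Coverage Credit: $142,300 is at or below the $180,600 threshold, so the full $1,400 applies.
Total: $1,250 + $9,730 + $952 + $1,400 = $13,332.

$13,332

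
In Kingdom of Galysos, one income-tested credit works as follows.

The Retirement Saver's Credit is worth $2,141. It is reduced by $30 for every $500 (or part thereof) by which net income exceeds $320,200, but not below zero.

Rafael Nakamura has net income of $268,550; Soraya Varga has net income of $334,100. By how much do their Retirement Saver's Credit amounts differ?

$840

Rafael ($268,550): Retirement Saver's Credit: $268,550 is at or below the $320,200 threshold, so the full $2,141 applies.
Soraya ($334,100): Retirement Saver's Credit: income exceeds $320,200 by $13,900, which is 28 full-or-partial $500 increments; reduction = 28 × $30 = $840, leaving $1,301.
Difference: |$2,141 − $1,301| = $840.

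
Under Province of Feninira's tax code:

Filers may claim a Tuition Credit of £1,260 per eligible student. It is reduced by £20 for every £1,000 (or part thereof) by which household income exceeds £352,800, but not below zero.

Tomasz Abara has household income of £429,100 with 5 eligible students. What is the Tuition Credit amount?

£4,760

Tuition Credit: base = 5 × £1,260 = £6,300. income exceeds £352,800 by £76,300, which is 77 full-or-partial £1,000 increments; reduction = 77 × £20 = £1,540, leaving £4,760.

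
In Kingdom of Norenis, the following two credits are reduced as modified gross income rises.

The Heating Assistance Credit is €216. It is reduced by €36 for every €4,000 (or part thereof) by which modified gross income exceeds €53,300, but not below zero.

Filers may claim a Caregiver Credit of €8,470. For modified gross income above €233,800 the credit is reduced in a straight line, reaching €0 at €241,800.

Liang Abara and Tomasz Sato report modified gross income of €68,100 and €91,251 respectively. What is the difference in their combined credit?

€72

Liang (€68,100): Heating Assistance Credit: income exceeds €53,300 by €14,800, which is 4 full-or-partial €4,000 increments; reduction = 4 × €36 = €144, leaving €72. Caregiver Credit: €68,100 is at or below the €233,800 threshold, so the full €8,470 applies. total €72 + €8,470 = €8,542
Tomasz (€91,251): Heating Assistance Credit: income exceeds €53,300 by €37,951 → 10 increments × €36 = €360 ≥ base, so the credit is €0. Caregiver Credit: €91,251 is at or below the €233,800 threshold, so the full €8,470 applies. total €0 + €8,470 = €8,470
Difference: |€8,542 − €8,470| = €72.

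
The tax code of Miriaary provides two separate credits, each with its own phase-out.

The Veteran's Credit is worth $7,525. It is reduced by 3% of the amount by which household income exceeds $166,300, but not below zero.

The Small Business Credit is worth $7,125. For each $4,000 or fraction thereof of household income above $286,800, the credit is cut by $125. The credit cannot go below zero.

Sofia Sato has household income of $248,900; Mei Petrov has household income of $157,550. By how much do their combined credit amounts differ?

Sofia ($248,900): Veteran's Credit: 3% of the $82,600 excess over $166,300 is $2,478; credit = $7,525 − $2,478 = $5,047. Small Business Credit: $248,900 is at or below the $286,800 threshold, so the full $7,125 applies. total $5,047 + $7,125 = $12,172
Mei ($157,550): Veteran's Credit: $157,550 is at or below the $166,300 threshold, so the full $7,525 applies. Small Business Credit: $157,550 is at or below the $286,800 threshold, so the full $7,125 applies. total $7,525 + $7,125 = $14,650
Difference: |$12,172 − $14,650| = $2,478.

$2,478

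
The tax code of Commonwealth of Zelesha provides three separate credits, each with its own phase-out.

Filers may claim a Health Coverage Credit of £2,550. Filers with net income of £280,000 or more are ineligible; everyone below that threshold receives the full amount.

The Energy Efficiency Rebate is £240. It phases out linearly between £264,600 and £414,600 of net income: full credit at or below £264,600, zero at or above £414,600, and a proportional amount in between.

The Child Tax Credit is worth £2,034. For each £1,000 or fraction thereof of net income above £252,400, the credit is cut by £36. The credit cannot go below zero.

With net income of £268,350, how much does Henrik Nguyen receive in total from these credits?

Health Coverage Credit: £268,350 is below the £280,000 cutoff, so the full £2,550 applies.
Energy Efficiency Rebate: £268,350 is £3,750 into a £150,000 phase-out range, leaving 146,250/150,000 of the credit: £240 × 146,250/150,000 = £234.
Child Tax Credit: income exceeds £252,400 by £15,950, which is 16 full-or-partial £1,000 increments; reduction = 16 × £36 = £576, leaving £1,458.
Total: £2,550 + £234 + £1,458 = £4,242.

£4,242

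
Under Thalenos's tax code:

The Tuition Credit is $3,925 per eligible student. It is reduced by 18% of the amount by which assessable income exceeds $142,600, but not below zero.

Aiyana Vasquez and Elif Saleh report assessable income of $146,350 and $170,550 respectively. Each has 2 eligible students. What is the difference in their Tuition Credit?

$4,356

Aiyana ($146,350): Tuition Credit: base = 2 × $3,925 = $7,850. 18% of the $3,750 excess over $142,600 is $675; credit = $7,850 − $675 = $7,175.
Elif ($170,550): Tuition Credit: base = 2 × $3,925 = $7,850. 18% of the $27,950 excess over $142,600 is $5,031; credit = $7,850 − $5,031 = $2,819.
Difference: |$7,175 − $2,819| = $4,356.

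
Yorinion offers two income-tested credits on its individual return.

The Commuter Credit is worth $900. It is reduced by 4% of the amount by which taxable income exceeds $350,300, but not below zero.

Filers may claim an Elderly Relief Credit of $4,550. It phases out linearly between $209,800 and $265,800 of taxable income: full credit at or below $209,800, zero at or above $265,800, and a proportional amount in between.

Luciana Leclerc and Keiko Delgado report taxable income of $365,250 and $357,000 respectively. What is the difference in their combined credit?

Luciana ($365,250): Commuter Credit: 4% of the $14,950 excess over $350,300 is $598; credit = $900 − $598 = $302. Elderly Relief Credit: $365,250 is at or above $265,800, so the credit is $0. total $302 + $0 = $302
Keiko ($357,000): Commuter Credit: 4% of the $6,700 excess over $350,300 is $268; credit = $900 − $268 = $632. Elderly Relief Credit: $357,000 is at or above $265,800, so the credit is $0. total $632 + $0 = $632
Difference: |$302 − $632| = $330.

$330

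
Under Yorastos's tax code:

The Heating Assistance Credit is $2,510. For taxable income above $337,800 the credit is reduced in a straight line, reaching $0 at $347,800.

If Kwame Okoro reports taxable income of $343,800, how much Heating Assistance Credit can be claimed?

Heating Assistance Credit: $343,800 is $6,000 into a $10,000 phase-out range, leaving 4,000/10,000 of the credit: $2,510 × 4,000/10,000 = $1,004.

$1,004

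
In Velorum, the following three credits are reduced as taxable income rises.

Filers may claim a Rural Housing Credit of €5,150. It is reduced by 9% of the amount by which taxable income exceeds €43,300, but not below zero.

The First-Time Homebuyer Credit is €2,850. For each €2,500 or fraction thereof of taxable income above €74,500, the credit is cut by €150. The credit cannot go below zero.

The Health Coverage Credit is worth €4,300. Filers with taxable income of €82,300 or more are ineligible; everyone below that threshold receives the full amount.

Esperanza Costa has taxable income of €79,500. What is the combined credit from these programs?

€8,742

Rural Housing Credit: 9% of the €36,200 excess over €43,300 is €3,258; credit = €5,150 − €3,258 = €1,892.
First-Time Homebuyer Credit: income exceeds €74,500 by €5,000, which is 2 full-or-partial €2,500 increments; reduction = 2 × €150 = €300, leaving €2,550.
Health Coverage Credit: €79,500 is below the €82,300 cutoff, so the full €4,300 applies.
Total: €1,892 + €2,550 + €4,300 = €8,742.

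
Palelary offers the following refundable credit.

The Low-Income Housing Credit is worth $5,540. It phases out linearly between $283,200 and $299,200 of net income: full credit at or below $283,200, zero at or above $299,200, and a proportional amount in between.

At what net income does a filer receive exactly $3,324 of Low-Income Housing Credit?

$3,324 is 3,324/5,540 of the full $5,540, so 2,216/5,540 of the $16,000 range has been used: income = $283,200 + $16,000 × 2,216/5,540 = $289,600.

$289,600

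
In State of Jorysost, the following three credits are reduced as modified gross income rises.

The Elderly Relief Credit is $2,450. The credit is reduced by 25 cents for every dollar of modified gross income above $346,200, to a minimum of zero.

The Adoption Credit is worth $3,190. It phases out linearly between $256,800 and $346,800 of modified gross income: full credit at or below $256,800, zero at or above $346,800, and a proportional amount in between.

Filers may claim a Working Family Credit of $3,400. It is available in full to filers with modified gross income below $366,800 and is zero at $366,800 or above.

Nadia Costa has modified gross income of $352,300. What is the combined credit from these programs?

Elderly Relief Credit: 25% of the $6,100 excess over $346,200 is $1,525; credit = $2,450 − $1,525 = $925.
Adoption Credit: $352,300 is at or above $346,800, so the credit is $0.
Working Family Credit: $352,300 is below the $366,800 cutoff, so the full $3,400 applies.
Total: $925 + $0 + $3,400 = $4,325.

$4,325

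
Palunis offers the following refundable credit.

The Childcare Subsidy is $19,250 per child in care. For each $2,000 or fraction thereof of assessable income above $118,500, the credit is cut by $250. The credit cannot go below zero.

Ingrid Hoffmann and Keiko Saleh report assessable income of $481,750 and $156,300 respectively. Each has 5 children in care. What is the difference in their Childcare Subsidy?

$40,750

Ingrid ($481,750): Childcare Subsidy: base = 5 × $19,250 = $96,250. income exceeds $118,500 by $363,250, which is 182 full-or-partial $2,000 increments; reduction = 182 × $250 = $45,500, leaving $50,750.
Keiko ($156,300): Childcare Subsidy: base = 5 × $19,250 = $96,250. income exceeds $118,500 by $37,800, which is 19 full-or-partial $2,000 increments; reduction = 19 × $250 = $4,750, leaving $91,500.
Difference: |$50,750 − $91,500| = $40,750.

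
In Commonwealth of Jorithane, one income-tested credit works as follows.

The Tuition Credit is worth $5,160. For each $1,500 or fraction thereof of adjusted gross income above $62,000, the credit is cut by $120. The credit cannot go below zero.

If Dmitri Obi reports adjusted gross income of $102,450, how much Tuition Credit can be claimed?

$1,920

Tuition Credit: income exceeds $62,000 by $40,450, which is 27 full-or-partial $1,500 increments; reduction = 27 × $120 = $3,240, leaving $1,920.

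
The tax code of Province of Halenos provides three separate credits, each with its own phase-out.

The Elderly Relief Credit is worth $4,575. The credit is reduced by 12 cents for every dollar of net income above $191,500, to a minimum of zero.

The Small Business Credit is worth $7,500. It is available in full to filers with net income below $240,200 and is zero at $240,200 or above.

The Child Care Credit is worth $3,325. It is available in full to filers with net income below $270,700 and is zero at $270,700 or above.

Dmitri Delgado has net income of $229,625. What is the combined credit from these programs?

$10,825

Elderly Relief Credit: 12% of the $38,125 excess over $191,500 is $4,575 ≥ base, so the credit is $0.
Small Business Credit: $229,625 is below the $240,200 cutoff, so the full $7,500 applies.
Child Care Credit: $229,625 is below the $270,700 cutoff, so the full $3,325 applies.
Total: $0 + $7,500 + $3,325 = $10,825.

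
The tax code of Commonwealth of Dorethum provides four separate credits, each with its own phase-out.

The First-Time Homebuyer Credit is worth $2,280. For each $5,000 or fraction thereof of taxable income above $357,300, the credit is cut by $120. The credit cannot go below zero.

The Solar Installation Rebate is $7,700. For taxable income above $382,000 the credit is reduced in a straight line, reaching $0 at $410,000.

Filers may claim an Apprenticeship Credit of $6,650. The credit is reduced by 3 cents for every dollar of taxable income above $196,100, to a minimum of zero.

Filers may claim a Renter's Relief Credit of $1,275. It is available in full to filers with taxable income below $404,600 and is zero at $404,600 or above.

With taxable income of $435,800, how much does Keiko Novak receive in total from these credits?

$360

First-Time Homebuyer Credit: income exceeds $357,300 by $78,500, which is 16 full-or-partial $5,000 increments; reduction = 16 × $120 = $1,920, leaving $360.
Solar Installation Rebate: $435,800 is at or above $410,000, so the credit is $0.
Apprenticeship Credit: 3% of the $239,700 excess over $196,100 is $7,191 ≥ base, so the credit is $0.
Renter's Relief Credit: $435,800 meets or exceeds the $404,600 cutoff, so the credit is $0.
Total: $360 + $0 + $0 + $0 = $360.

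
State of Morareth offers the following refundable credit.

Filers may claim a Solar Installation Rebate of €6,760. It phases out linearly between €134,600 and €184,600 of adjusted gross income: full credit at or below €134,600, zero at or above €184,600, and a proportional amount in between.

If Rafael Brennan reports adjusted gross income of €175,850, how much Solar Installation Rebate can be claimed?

Solar Installation Rebate: €175,850 is €41,250 into a €50,000 phase-out range, leaving 8,750/50,000 of the credit: €6,760 × 8,750/50,000 = €1,183.

€1,183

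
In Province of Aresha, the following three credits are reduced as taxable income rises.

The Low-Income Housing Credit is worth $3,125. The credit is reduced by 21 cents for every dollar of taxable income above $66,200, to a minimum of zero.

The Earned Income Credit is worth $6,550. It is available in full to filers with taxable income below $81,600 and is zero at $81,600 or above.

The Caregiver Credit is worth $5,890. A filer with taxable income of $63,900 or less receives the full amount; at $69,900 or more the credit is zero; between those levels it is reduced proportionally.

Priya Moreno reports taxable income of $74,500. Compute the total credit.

$7,932

Low-Income Housing Credit: 21% of the $8,300 excess over $66,200 is $1,743; credit = $3,125 − $1,743 = $1,382.
Earned Income Credit: $74,500 is below the $81,600 cutoff, so the full $6,550 applies.
Caregiver Credit: $74,500 is at or above $69,900, so the credit is $0.
Total: $1,382 + $6,550 + $0 = $7,932.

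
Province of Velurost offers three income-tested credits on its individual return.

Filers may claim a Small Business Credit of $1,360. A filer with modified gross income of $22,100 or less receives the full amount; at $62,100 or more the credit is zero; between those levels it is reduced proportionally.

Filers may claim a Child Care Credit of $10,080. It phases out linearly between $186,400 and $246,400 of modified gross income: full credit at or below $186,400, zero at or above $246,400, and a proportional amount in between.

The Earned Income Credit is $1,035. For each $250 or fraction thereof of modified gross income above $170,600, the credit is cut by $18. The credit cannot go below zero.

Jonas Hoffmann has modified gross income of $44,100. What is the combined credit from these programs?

Small Business Credit: $44,100 is $22,000 into a $40,000 phase-out range, leaving 18,000/40,000 of the credit: $1,360 × 18,000/40,000 = $612.
Child Care Credit: $44,100 is at or below the $186,400 threshold, so the full $10,080 applies.
Earned Income Credit: $44,100 is at or below the $170,600 threshold, so the full $1,035 applies.
Total: $612 + $10,080 + $1,035 = $11,727.

$11,727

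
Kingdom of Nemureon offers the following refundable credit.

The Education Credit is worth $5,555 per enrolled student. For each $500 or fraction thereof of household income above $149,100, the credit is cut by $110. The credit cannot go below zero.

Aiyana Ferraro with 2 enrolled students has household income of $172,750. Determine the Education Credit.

$5,830

Education Credit: base = 2 × $5,555 = $11,110. income exceeds $149,100 by $23,650, which is 48 full-or-partial $500 increments; reduction = 48 × $110 = $5,280, leaving $5,830.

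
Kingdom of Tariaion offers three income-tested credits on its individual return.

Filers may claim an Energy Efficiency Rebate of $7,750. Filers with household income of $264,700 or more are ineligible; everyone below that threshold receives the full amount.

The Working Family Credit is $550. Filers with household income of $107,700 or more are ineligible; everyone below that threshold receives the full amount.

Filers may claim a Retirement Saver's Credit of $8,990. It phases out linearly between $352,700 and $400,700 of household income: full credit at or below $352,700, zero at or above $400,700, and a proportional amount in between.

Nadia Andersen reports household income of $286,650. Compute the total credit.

Energy Efficiency Rebate: $286,650 meets or exceeds the $264,700 cutoff, so the credit is $0.
Working Family Credit: $286,650 meets or exceeds the $107,700 cutoff, so the credit is $0.
Retirement Saver's Credit: $286,650 is at or below the $352,700 threshold, so the full $8,990 applies.
Total: $0 + $0 + $8,990 = $8,990.

$8,990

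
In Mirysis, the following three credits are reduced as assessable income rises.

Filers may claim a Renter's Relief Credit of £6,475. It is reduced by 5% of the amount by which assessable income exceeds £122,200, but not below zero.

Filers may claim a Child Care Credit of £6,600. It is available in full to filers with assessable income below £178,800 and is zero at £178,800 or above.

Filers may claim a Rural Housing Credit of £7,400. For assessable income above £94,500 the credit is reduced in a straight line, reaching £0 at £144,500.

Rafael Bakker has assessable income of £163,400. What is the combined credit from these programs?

£11,015

Renter's Relief Credit: 5% of the £41,200 excess over £122,200 is £2,060; credit = £6,475 − £2,060 = £4,415.
Child Care Credit: £163,400 is below the £178,800 cutoff, so the full £6,600 applies.
Rural Housing Credit: £163,400 is at or above £144,500, so the credit is £0.
Total: £4,415 + £6,600 + £0 = £11,015.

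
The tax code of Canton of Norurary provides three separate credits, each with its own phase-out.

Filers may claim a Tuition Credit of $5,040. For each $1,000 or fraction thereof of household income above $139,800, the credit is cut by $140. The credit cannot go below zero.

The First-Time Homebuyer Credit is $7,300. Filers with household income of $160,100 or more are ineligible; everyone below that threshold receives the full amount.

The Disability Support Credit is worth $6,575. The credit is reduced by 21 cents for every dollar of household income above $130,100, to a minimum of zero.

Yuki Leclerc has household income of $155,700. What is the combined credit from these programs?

Tuition Credit: income exceeds $139,800 by $15,900, which is 16 full-or-partial $1,000 increments; reduction = 16 × $140 = $2,240, leaving $2,800.
First-Time Homebuyer Credit: $155,700 is below the $160,100 cutoff, so the full $7,300 applies.
Disability Support Credit: 21% of the $25,600 excess over $130,100 is $5,376; credit = $6,575 − $5,376 = $1,199.
Total: $2,800 + $7,300 + $1,199 = $11,299.

$11,299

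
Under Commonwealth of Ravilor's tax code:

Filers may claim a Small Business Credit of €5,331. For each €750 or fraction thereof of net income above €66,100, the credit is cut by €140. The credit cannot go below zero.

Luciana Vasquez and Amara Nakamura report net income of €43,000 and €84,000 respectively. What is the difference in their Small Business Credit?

Luciana (€43,000): Small Business Credit: €43,000 is at or below the €66,100 threshold, so the full €5,331 applies.
Amara (€84,000): Small Business Credit: income exceeds €66,100 by €17,900, which is 24 full-or-partial €750 increments; reduction = 24 × €140 = €3,360, leaving €1,971.
Difference: |€5,331 − €1,971| = €3,360.

€3,360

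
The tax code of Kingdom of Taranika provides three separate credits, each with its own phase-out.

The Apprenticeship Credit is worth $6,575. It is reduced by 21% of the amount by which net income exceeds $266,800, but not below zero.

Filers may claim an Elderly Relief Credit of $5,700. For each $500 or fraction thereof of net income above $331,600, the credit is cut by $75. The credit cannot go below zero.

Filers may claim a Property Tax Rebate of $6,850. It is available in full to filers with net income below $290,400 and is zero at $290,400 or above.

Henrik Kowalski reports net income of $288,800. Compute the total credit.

$14,505

Apprenticeship Credit: 21% of the $22,000 excess over $266,800 is $4,620; credit = $6,575 − $4,620 = $1,955.
Elderly Relief Credit: $288,800 is at or below the $331,600 threshold, so the full $5,700 applies.
Property Tax Rebate: $288,800 is below the $290,400 cutoff, so the full $6,850 applies.
Total: $1,955 + $5,700 + $6,850 = $14,505.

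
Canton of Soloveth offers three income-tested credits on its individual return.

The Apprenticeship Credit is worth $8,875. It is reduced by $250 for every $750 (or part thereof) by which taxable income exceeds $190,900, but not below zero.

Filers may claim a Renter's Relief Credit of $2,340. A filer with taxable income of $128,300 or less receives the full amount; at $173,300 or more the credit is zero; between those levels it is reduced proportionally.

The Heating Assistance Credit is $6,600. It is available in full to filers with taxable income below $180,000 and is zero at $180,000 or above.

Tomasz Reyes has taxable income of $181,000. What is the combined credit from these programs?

$8,875

Apprenticeship Credit: $181,000 is at or below the $190,900 threshold, so the full $8,875 applies.
Renter's Relief Credit: $181,000 is at or above $173,300, so the credit is $0.
Heating Assistance Credit: $181,000 meets or exceeds the $180,000 cutoff, so the credit is $0.
Total: $8,875 + $0 + $0 = $8,875.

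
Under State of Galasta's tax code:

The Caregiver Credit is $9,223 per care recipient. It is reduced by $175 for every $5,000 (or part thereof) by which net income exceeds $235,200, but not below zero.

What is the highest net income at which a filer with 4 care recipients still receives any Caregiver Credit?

Full credit = 4 × $9,223 = $36,892.
After 210 increments the reduction is 210 × $175 = $36,750, leaving $142; one more increment wipes it out. Increment 210 ends at excess 210 × $5,000 = $1,050,000, so the highest qualifying income is $235,200 + $1,050,000 = $1,285,200.

$1,285,200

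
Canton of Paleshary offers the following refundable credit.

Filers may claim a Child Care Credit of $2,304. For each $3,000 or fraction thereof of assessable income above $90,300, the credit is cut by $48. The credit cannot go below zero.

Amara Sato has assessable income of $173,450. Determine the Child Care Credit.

Child Care Credit: income exceeds $90,300 by $83,150, which is 28 full-or-partial $3,000 increments; reduction = 28 × $48 = $1,344, leaving $960.

$960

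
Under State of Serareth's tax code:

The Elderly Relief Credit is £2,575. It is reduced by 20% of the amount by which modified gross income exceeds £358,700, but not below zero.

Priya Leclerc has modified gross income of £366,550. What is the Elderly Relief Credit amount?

Elderly Relief Credit: 20% of the £7,850 excess over £358,700 is £1,570; credit = £2,575 − £1,570 = £1,005.

£1,005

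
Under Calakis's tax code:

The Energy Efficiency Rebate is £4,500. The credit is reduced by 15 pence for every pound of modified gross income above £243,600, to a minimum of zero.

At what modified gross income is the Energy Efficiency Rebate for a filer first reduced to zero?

The credit falls by 15% of each pound above £243,600, so it reaches zero when the excess is £4,500 / 15% = £30,000: income = £243,600 + £30,000 = £273,600.

£273,600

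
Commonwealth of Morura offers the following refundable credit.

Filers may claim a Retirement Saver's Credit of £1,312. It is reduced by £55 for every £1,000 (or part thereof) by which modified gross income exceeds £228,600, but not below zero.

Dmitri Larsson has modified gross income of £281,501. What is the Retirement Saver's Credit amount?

£0

Retirement Saver's Credit: income exceeds £228,600 by £52,901 → 53 increments × £55 = £2,915 ≥ base, so the credit is £0.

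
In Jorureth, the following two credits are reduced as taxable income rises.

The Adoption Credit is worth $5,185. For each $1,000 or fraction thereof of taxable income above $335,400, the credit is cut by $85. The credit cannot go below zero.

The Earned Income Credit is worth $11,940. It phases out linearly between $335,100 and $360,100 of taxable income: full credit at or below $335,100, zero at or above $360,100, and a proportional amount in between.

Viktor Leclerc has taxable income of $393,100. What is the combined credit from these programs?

$255

Adoption Credit: income exceeds $335,400 by $57,700, which is 58 full-or-partial $1,000 increments; reduction = 58 × $85 = $4,930, leaving $255.
Earned Income Credit: $393,100 is at or above $360,100, so the credit is $0.
Total: $255 + $0 = $255.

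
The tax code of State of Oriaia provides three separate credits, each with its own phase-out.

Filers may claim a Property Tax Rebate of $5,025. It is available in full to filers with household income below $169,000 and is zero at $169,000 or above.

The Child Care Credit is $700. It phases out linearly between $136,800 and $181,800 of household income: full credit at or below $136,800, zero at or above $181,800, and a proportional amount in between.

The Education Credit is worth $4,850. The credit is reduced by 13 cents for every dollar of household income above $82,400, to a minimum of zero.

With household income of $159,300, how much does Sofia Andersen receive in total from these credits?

$5,375

Property Tax Rebate: $159,300 is below the $169,000 cutoff, so the full $5,025 applies.
Child Care Credit: $159,300 is $22,500 into a $45,000 phase-out range, leaving 22,500/45,000 of the credit: $700 × 22,500/45,000 = $350.
Education Credit: 13% of the $76,900 excess over $82,400 is $9,997 ≥ base, so the credit is $0.
Total: $5,025 + $350 + $0 = $5,375.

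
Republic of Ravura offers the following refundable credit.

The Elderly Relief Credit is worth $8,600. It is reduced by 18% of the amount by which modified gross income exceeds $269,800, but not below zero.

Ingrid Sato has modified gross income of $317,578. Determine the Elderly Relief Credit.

Elderly Relief Credit: 18% of the $47,778 excess over $269,800 is $8,600.04 ≥ base, so the credit is $0.

$0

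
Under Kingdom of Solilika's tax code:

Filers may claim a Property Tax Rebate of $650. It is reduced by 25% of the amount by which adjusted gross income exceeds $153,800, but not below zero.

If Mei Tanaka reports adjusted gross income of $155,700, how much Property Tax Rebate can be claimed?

$175

Property Tax Rebate: 25% of the $1,900 excess over $153,800 is $475; credit = $650 − $475 = $175.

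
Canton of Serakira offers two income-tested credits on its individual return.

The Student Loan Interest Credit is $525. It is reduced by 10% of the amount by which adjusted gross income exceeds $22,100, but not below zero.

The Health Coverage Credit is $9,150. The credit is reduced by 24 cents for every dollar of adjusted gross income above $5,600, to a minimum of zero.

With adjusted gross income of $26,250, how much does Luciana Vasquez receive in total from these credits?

Student Loan Interest Credit: 10% of the $4,150 excess over $22,100 is $415; credit = $525 − $415 = $110.
Health Coverage Credit: 24% of the $20,650 excess over $5,600 is $4,956; credit = $9,150 − $4,956 = $4,194.
Total: $110 + $4,194 = $4,304.

$4,304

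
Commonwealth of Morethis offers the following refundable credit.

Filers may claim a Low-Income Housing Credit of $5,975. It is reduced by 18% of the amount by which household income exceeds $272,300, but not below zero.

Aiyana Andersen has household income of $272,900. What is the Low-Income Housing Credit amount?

$5,867

Low-Income Housing Credit: 18% of the $600 excess over $272,300 is $108; credit = $5,975 − $108 = $5,867.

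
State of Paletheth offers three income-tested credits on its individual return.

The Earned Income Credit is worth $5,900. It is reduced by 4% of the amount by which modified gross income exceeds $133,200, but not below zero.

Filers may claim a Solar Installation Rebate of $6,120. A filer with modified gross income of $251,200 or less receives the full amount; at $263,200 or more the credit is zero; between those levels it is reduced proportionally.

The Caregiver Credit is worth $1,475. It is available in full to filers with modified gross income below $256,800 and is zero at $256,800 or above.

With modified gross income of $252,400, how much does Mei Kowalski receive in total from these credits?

Earned Income Credit: 4% of the $119,200 excess over $133,200 is $4,768; credit = $5,900 − $4,768 = $1,132.
Solar Installation Rebate: $252,400 is $1,200 into a $12,000 phase-out range, leaving 10,800/12,000 of the credit: $6,120 × 10,800/12,000 = $5,508.
Caregiver Credit: $252,400 is below the $256,800 cutoff, so the full $1,475 applies.
Total: $1,132 + $5,508 + $1,475 = $8,115.

$8,115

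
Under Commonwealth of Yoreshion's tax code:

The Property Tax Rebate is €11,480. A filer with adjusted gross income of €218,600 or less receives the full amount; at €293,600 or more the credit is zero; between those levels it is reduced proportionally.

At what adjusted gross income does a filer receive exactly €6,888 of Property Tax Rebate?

€248,600

€6,888 is 6,888/11,480 of the full €11,480, so 4,592/11,480 of the €75,000 range has been used: income = €218,600 + €75,000 × 4,592/11,480 = €248,600.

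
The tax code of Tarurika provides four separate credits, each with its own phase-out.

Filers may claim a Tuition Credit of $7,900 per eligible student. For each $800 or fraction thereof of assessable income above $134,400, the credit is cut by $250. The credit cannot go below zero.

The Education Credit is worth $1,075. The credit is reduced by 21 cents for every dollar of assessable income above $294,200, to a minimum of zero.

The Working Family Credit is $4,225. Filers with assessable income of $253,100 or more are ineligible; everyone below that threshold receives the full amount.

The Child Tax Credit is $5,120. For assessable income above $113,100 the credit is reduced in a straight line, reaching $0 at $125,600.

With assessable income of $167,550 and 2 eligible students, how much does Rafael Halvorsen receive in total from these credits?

Tuition Credit: base = 2 × $7,900 = $15,800. income exceeds $134,400 by $33,150, which is 42 full-or-partial $800 increments; reduction = 42 × $250 = $10,500, leaving $5,300.
Education Credit: $167,550 is at or below the $294,200 threshold, so the full $1,075 applies.
Working Family Credit: $167,550 is below the $253,100 cutoff, so the full $4,225 applies.
Child Tax Credit: $167,550 is at or above $125,600, so the credit is $0.
Total: $5,300 + $1,075 + $4,225 + $0 = $10,600.

$10,600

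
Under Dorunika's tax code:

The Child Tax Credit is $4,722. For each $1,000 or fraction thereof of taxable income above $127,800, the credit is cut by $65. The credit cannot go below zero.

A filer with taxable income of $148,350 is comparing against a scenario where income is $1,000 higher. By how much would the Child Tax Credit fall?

At $148,350 — income exceeds $127,800 by $20,550, which is 21 full-or-partial $1,000 increments; reduction = 21 × $65 = $1,365, leaving $3,357.
At $149,350 — income exceeds $127,800 by $21,550, which is 22 full-or-partial $1,000 increments; reduction = 22 × $65 = $1,430, leaving $3,292.
Lost: $3,357 − $3,292 = $65.

$65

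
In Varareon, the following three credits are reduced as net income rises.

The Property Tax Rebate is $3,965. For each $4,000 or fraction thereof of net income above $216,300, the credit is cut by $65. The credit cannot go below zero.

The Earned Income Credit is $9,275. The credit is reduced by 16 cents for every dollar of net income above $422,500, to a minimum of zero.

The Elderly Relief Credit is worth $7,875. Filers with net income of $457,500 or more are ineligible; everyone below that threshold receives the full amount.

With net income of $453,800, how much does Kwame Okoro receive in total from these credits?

$12,207

Property Tax Rebate: income exceeds $216,300 by $237,500, which is 60 full-or-partial $4,000 increments; reduction = 60 × $65 = $3,900, leaving $65.
Earned Income Credit: 16% of the $31,300 excess over $422,500 is $5,008; credit = $9,275 − $5,008 = $4,267.
Elderly Relief Credit: $453,800 is below the $457,500 cutoff, so the full $7,875 applies.
Total: $65 + $4,267 + $7,875 = $12,207.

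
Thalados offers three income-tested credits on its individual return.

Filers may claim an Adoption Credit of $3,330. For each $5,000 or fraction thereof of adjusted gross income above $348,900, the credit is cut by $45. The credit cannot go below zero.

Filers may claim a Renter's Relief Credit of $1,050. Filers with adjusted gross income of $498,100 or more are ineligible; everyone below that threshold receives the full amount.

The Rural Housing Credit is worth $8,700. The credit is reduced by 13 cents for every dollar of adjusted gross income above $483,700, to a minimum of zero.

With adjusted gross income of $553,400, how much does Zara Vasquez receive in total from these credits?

Adoption Credit: income exceeds $348,900 by $204,500, which is 41 full-or-partial $5,000 increments; reduction = 41 × $45 = $1,845, leaving $1,485.
Renter's Relief Credit: $553,400 meets or exceeds the $498,100 cutoff, so the credit is $0.
Rural Housing Credit: 13% of the $69,700 excess over $483,700 is $9,061 ≥ base, so the credit is $0.
Total: $1,485 + $0 + $0 = $1,485.

$1,485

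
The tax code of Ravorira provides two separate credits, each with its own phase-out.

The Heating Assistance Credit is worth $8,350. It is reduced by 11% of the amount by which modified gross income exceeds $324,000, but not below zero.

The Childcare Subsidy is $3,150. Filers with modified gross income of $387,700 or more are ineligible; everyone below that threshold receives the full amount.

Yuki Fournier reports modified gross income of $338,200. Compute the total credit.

Heating Assistance Credit: 11% of the $14,200 excess over $324,000 is $1,562; credit = $8,350 − $1,562 = $6,788.
Childcare Subsidy: $338,200 is below the $387,700 cutoff, so the full $3,150 applies.
Total: $6,788 + $3,150 = $9,938.

$9,938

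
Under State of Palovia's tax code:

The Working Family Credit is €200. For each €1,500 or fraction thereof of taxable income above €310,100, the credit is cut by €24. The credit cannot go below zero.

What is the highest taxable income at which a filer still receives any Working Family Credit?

After 8 increments the reduction is 8 × €24 = €192, leaving €8; one more increment wipes it out. Increment 8 ends at excess 8 × €1,500 = €12,000, so the highest qualifying income is €310,100 + €12,000 = €322,100.

€322,100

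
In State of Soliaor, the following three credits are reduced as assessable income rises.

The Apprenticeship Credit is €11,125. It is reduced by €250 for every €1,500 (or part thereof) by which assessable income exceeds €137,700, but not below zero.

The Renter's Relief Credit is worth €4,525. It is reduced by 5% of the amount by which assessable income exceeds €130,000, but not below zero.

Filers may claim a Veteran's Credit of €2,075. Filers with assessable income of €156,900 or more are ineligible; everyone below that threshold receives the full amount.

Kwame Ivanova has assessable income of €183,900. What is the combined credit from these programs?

€5,205

Apprenticeship Credit: income exceeds €137,700 by €46,200, which is 31 full-or-partial €1,500 increments; reduction = 31 × €250 = €7,750, leaving €3,375.
Renter's Relief Credit: 5% of the €53,900 excess over €130,000 is €2,695; credit = €4,525 − €2,695 = €1,830.
Veteran's Credit: €183,900 meets or exceeds the €156,900 cutoff, so the credit is €0.
Total: €3,375 + €1,830 + €0 = €5,205.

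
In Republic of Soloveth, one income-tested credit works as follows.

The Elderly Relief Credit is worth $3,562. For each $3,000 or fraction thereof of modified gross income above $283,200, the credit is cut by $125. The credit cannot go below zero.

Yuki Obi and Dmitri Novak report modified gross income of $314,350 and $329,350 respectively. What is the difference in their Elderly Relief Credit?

$625

Yuki ($314,350): Elderly Relief Credit: income exceeds $283,200 by $31,150, which is 11 full-or-partial $3,000 increments; reduction = 11 × $125 = $1,375, leaving $2,187.
Dmitri ($329,350): Elderly Relief Credit: income exceeds $283,200 by $46,150, which is 16 full-or-partial $3,000 increments; reduction = 16 × $125 = $2,000, leaving $1,562.
Difference: |$2,187 − $1,562| = $625.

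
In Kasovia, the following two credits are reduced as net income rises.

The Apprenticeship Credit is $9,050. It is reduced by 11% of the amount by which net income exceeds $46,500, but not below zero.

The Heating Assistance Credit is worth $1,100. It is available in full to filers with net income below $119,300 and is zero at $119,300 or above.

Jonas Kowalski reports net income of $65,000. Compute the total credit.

Apprenticeship Credit: 11% of the $18,500 excess over $46,500 is $2,035; credit = $9,050 − $2,035 = $7,015.
Heating Assistance Credit: $65,000 is below the $119,300 cutoff, so the full $1,100 applies.
Total: $7,015 + $1,100 = $8,115.

$8,115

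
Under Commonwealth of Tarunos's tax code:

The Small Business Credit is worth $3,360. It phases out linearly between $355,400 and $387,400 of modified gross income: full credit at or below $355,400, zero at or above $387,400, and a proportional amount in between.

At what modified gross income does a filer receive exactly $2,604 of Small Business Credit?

$2,604 is 2,604/3,360 of the full $3,360, so 756/3,360 of the $32,000 range has been used: income = $355,400 + $32,000 × 756/3,360 = $362,600.

$362,600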